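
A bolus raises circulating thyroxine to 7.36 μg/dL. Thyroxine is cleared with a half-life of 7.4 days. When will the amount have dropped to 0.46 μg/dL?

0.46/7.36 = 1/16, so 4 half-lives have elapsed.
t = 4 × 7.4 = 29.6 days.

29.6 days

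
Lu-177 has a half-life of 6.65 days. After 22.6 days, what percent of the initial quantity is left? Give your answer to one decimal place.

n = 22.6/6.65 ≈ 3.3985 half-lives.
Fraction remaining = (1/2)^3.3985 ≈ 0.094831, i.e. 9.4831%.

9.5%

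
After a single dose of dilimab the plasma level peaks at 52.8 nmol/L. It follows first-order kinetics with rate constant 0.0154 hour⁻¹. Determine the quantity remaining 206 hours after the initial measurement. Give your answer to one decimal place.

t½ = ln 2 / λ = 0.69315 / 0.0154 ≈ 45.01 hours.
Number of half-lives: n = 206/45.01 ≈ 4.5768.
Remaining = 52.8 × (1/2)^4.5768 = 52.8 × 0.041903 ≈ 2.2125 nmol/L.

2.2 nmol/L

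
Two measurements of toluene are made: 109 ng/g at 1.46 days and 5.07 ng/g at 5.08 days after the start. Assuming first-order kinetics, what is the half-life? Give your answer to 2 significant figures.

0.82 days

Over Δt = 5.08 − 1.46 = 3.62 days, the level fell by a factor of 109/5.07 ≈ 21.499.
n = log₂(21.499) ≈ 4.4262 half-lives, so t½ = 3.62/4.4262 ≈ 0.81786 days.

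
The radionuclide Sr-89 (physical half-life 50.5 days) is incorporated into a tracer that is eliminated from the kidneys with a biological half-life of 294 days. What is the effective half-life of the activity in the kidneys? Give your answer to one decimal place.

1/t_eff = 1/t_phys + 1/t_biol = 1/50.5 + 1/294 = 0.023203 per day.
t_eff = 50.5 × 294 / (50.5 + 294) ≈ 43.097 days.

43.1 days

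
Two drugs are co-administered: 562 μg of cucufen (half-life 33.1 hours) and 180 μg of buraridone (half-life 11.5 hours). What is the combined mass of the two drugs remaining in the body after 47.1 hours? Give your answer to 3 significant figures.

cucufen: 562 × (1/2)^(47.1/33.1) = 562 × (1/2)^1.423 ≈ 209.6 μg.
buraridone: 180 × (1/2)^(47.1/11.5) = 180 × (1/2)^4.0957 ≈ 10.528 μg.
Total = 209.6 + 10.528 ≈ 220.12 μg.

220 μg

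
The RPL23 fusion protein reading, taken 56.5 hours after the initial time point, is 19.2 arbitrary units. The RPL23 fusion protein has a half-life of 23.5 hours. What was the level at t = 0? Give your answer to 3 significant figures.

Number of half-lives elapsed: n = 56.5/23.5 ≈ 2.4043.
A₀ = A × 2^n = 19.2 × 2^2.4043 = 19.2 × 5.2936 ≈ 101.64 arbitrary units.

102 arbitrary units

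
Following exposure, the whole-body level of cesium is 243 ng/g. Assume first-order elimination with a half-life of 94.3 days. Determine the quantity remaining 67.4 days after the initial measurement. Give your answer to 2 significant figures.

Number of half-lives: n = 67.4/94.3 ≈ 0.71474.
Remaining = 243 × (1/2)^0.71474 = 243 × 0.60931 ≈ 148.06 ng/g.

150 ng/g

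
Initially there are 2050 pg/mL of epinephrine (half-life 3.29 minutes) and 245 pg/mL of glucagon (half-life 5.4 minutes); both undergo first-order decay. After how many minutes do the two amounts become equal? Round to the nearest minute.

26 minutes

Set 2050·(1/2)^(t/3.29) = 245·(1/2)^(t/5.4).
Taking log₂: log₂(2050/245) = t·(1/3.29 − 1/5.4).
log₂(8.3673) = 3.0648; 1/3.29 − 1/5.4 = 0.11877.
t = 3.0648 / 0.11877 ≈ 25.805 minutes.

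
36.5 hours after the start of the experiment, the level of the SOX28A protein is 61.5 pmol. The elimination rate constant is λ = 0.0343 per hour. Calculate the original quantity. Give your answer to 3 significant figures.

t½ = ln 2 / λ = 0.69315 / 0.0343 ≈ 20.208 hours.
Number of half-lives elapsed: n = 36.5/20.208 ≈ 1.8062.
A₀ = A × 2^n = 61.5 × 2^1.8062 = 61.5 × 3.4972 ≈ 215.08 pmol.

215 pmol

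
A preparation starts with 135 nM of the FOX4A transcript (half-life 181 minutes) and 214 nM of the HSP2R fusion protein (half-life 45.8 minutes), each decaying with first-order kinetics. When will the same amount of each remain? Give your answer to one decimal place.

Set 135·(1/2)^(t/181) = 214·(1/2)^(t/45.8).
Taking log₂: log₂(135/214) = t·(1/181 − 1/45.8).
log₂(0.63084) = -0.66465; 1/181 − 1/45.8 = -0.016309.
t = -0.66465 / -0.016309 ≈ 40.753 minutes.

40.8 minutes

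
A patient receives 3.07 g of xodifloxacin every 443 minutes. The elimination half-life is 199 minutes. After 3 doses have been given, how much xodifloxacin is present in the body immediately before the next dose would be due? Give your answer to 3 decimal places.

0.826 g

The 3 doses were given 1329, 886, 443 minutes ago.
Total = 3.07·(1/2)^(1329/199) + 3.07·(1/2)^(886/199) + 3.07·(1/2)^(443/199)
      = 0.029974 + 0.14024 + 0.65615 ≈ 0.82637 g.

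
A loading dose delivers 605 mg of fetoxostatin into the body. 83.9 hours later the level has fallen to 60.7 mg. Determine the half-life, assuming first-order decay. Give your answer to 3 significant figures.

25.3 hours

A/A₀ = 60.7/605 ≈ 0.10033.
n = log₂(9.9671) ≈ 3.3172 half-lives elapsed in 83.9 hours.
t½ = 83.9/3.3172 ≈ 25.293 hours.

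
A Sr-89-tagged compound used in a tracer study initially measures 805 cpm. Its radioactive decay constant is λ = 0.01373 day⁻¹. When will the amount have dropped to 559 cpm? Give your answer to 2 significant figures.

27 days

t½ = ln 2 / λ = 0.69315 / 0.01373 ≈ 50.484 days.
Fraction remaining = 559/805 ≈ 0.69441.
n = log₂(805/559) = ln(1.4401)/ln 2 ≈ 0.52614 half-lives.
t = n × t½ = 0.52614 × 50.484 ≈ 26.562 days.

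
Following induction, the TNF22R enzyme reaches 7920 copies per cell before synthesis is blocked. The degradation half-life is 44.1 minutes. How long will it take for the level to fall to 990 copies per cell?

990/7920 = 1/8, so 3 half-lives have elapsed.
t = 3 × 44.1 = 132.3 minutes.

132.3 minutes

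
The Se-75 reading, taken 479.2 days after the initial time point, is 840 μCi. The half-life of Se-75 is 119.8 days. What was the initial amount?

Number of half-lives elapsed: n = 479.2/119.8 ≈ 4.
A₀ = A × 2^n = 840 × 2^4 = 840 × 16 ≈ 13440 μCi.

13440 μCi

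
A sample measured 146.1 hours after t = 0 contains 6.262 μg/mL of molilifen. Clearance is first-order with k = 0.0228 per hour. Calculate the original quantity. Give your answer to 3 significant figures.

175 μg/mL

t½ = ln 2 / k = 0.69315 / 0.0228 ≈ 30.401 hours.
Number of half-lives elapsed: n = 146.1/30.401 ≈ 4.8057.
A₀ = A × 2^n = 6.262 × 2^4.8057 = 6.262 × 27.969 ≈ 175.14 μg/mL.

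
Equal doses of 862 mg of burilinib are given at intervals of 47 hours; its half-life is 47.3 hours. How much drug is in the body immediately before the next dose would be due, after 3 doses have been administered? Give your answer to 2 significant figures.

760 mg

The 3 doses were given 141, 94, 47 hours ago.
Total = 862·(1/2)^(141/47.3) + 862·(1/2)^(94/47.3) + 862·(1/2)^(47/47.3)
      = 109.18 + 217.4 + 432.9 ≈ 759.48 mg.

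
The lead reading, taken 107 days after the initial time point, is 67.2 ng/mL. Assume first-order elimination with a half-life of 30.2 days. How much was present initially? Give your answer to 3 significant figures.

Number of half-lives elapsed: n = 107/30.2 ≈ 3.543.
A₀ = A × 2^n = 67.2 × 2^3.543 = 67.2 × 11.656 ≈ 783.31 ng/mL.

783 ng/mL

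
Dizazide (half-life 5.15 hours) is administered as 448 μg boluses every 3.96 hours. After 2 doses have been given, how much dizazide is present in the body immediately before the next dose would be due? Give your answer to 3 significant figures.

The 2 doses were given 7.92, 3.96 hours ago.
Total = 448·(1/2)^(7.92/5.15) + 448·(1/2)^(3.96/5.15)
      = 154.29 + 262.91 ≈ 417.2 μg.

417 μg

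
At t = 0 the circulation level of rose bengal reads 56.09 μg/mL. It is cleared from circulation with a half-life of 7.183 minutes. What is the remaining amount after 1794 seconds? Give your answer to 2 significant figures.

Convert the elapsed time: 1794 seconds = 29.9 minutes.
Number of half-lives: n = 29.9/7.183 ≈ 4.1626.
Remaining = 56.09 × (1/2)^4.1626 = 56.09 × 0.055838 ≈ 3.132 μg/mL.

3.1 μg/mL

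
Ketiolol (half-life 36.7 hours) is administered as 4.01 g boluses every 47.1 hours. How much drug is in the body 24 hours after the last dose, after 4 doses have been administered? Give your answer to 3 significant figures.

4.20 g

The 4 doses were given 165.3, 118.2, 71.1, 24 hours ago.
Total = 4.01·(1/2)^(165.3/36.7) + 4.01·(1/2)^(118.2/36.7) + 4.01·(1/2)^(71.1/36.7) + 4.01·(1/2)^(24/36.7)
      = 0.17672 + 0.43014 + 1.047 + 2.5485 ≈ 4.2024 g.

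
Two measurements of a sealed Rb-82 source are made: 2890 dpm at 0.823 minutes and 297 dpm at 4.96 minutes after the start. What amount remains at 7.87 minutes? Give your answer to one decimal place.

Over Δt = 4.96 − 0.823 = 4.137 minutes, the level fell by a factor of 2890/297 ≈ 9.7306.
n = log₂(9.7306) ≈ 3.2825 half-lives, so t½ = 4.137/3.2825 ≈ 1.2603 minutes.
From t = 4.96 to t = 7.87: 297 × (1/2)^((7.87−4.96)/1.2603) ≈ 59.936 dpm.

59.9 dpm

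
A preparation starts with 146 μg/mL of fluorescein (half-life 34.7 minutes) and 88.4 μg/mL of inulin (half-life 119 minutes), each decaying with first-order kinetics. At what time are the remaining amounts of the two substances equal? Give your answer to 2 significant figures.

Set 146·(1/2)^(t/34.7) = 88.4·(1/2)^(t/119).
Taking log₂: log₂(146/88.4) = t·(1/34.7 − 1/119).
log₂(1.6516) = 0.72385; 1/34.7 − 1/119 = 0.020415.
t = 0.72385 / 0.020415 ≈ 35.457 minutes.

35 minutes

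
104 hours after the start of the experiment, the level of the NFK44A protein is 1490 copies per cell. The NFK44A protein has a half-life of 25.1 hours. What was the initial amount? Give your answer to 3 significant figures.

26300 copies per cell

Number of half-lives elapsed: n = 104/25.1 ≈ 4.1434.
A₀ = A × 2^n = 1490 × 2^4.1434 = 1490 × 17.672 ≈ 26332 copies per cell.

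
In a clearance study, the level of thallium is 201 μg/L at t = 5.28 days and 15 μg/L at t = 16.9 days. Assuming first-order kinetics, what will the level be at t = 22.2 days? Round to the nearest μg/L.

Over Δt = 16.9 − 5.28 = 11.62 days, the level fell by a factor of 201/15 ≈ 13.4.
n = log₂(13.4) ≈ 3.7442 half-lives, so t½ = 11.62/3.7442 ≈ 3.1035 days.
From t = 16.9 to t = 22.2: 15 × (1/2)^((22.2−16.9)/3.1035) ≈ 4.5921 μg/L.

5 μg/L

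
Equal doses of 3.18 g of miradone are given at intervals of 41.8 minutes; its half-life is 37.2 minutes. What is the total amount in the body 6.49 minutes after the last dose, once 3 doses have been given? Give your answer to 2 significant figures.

4.7 g

The 3 doses were given 90.09, 48.29, 6.49 minutes ago.
Total = 3.18·(1/2)^(90.09/37.2) + 3.18·(1/2)^(48.29/37.2) + 3.18·(1/2)^(6.49/37.2)
      = 0.59347 + 1.2932 + 2.8178 ≈ 4.7044 g.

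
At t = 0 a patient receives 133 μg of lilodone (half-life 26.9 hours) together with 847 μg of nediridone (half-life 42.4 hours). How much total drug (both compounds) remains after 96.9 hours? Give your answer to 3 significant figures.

lilodone: 133 × (1/2)^(96.9/26.9) = 133 × (1/2)^3.6022 ≈ 10.951 μg.
nediridone: 847 × (1/2)^(96.9/42.4) = 847 × (1/2)^2.2854 ≈ 173.75 μg.
Total = 10.951 + 173.75 ≈ 184.7 μg.

185 μg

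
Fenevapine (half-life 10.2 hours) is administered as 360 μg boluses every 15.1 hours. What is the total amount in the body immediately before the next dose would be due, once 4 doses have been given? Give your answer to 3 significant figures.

198 μg

The 4 doses were given 60.4, 45.3, 30.2, 15.1 hours ago.
Total = 360·(1/2)^(60.4/10.2) + 360·(1/2)^(45.3/10.2) + 360·(1/2)^(30.2/10.2) + 360·(1/2)^(15.1/10.2)
      = 5.9393 + 16.572 + 46.24 + 129.02 ≈ 197.77 μg.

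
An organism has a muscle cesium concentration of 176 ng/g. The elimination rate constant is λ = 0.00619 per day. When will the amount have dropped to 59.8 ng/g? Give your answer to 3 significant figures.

t½ = ln 2 / λ = 0.69315 / 0.00619 ≈ 111.98 days.
Fraction remaining = 59.8/176 ≈ 0.33977.
n = log₂(176/59.8) = ln(2.9431)/ln 2 ≈ 1.5574 half-lives.
t = n × t½ = 1.5574 × 111.98 ≈ 174.39 days.

174 days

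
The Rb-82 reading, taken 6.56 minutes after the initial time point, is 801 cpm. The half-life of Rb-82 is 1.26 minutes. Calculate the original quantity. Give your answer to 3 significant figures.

Number of half-lives elapsed: n = 6.56/1.26 ≈ 5.2063.
A₀ = A × 2^n = 801 × 2^5.2063 = 801 × 36.92 ≈ 29573 cpm.

29600 cpm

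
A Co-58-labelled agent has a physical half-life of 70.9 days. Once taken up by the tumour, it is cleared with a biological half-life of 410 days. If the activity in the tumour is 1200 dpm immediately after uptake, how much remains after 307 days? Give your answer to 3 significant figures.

1/t_eff = 1/t_phys + 1/t_biol = 1/70.9 + 1/410 = 0.016543 per day.
t_eff = 70.9 × 410 / (70.9 + 410) ≈ 60.447 days.
Remaining = 1200 × (1/2)^(307/60.447) = 1200 × (1/2)^5.0788 ≈ 35.506 dpm.

35.5 dpm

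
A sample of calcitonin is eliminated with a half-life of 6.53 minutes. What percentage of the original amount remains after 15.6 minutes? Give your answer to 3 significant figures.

n = 15.6/6.53 ≈ 2.389 half-lives.
Fraction remaining = (1/2)^2.389 ≈ 0.19092, i.e. 19.092%.

19.1%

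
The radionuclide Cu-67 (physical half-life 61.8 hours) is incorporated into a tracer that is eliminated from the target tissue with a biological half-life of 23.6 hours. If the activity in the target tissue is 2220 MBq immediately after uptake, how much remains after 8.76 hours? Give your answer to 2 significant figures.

1600 MBq

1/t_eff = 1/t_phys + 1/t_biol = 1/61.8 + 1/23.6 = 0.058554 per hour.
t_eff = 61.8 × 23.6 / (61.8 + 23.6) ≈ 17.078 hours.
Remaining = 2220 × (1/2)^(8.76/17.078) = 2220 × (1/2)^0.51293 ≈ 1555.8 MBq.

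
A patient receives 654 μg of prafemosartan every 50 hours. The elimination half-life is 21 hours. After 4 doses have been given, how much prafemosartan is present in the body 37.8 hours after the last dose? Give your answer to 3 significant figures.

The 4 doses were given 187.8, 137.8, 87.8, 37.8 hours ago.
Total = 654·(1/2)^(187.8/21) + 654·(1/2)^(137.8/21) + 654·(1/2)^(87.8/21) + 654·(1/2)^(37.8/21)
      = 1.329 + 6.9223 + 36.057 + 187.81 ≈ 232.12 μg.

232 μg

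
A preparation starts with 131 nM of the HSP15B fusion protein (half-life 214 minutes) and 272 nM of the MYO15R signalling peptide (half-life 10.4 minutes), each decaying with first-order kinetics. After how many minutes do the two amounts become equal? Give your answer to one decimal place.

Set 131·(1/2)^(t/214) = 272·(1/2)^(t/10.4).
Taking log₂: log₂(131/272) = t·(1/214 − 1/10.4).
log₂(0.48162) = -1.054; 1/214 − 1/10.4 = -0.091481.
t = -1.054 / -0.091481 ≈ 11.522 minutes.

11.5 minutes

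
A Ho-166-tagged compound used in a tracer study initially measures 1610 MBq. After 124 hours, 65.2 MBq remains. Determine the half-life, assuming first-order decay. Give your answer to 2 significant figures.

27 hours

A/A₀ = 65.2/1610 ≈ 0.040497.
n = log₂(24.693) ≈ 4.626 half-lives elapsed in 124 hours.
t½ = 124/4.626 ≈ 26.805 hours.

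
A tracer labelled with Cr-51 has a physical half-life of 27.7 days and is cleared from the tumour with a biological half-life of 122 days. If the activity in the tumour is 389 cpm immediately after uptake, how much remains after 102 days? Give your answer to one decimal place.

17.0 cpm

1/t_eff = 1/t_phys + 1/t_biol = 1/27.7 + 1/122 = 0.044298 per day.
t_eff = 27.7 × 122 / (27.7 + 122) ≈ 22.574 days.
Remaining = 389 × (1/2)^(102/22.574) = 389 × (1/2)^4.5184 ≈ 16.974 cpm.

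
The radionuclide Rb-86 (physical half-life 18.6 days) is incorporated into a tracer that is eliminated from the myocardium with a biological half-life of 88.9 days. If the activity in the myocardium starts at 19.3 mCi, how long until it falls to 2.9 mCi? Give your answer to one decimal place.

1/t_eff = 1/t_phys + 1/t_biol = 1/18.6 + 1/88.9 = 0.065012 per day.
t_eff = 18.6 × 88.9 / (18.6 + 88.9) ≈ 15.382 days.
n = log₂(19.3/2.9) ≈ 2.7345; t = 2.7345 × 15.382 ≈ 42.061 days.

42.1 days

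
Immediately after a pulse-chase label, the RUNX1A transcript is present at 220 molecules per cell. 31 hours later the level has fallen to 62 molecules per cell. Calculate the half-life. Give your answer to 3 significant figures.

A/A₀ = 62/220 ≈ 0.28182.
n = log₂(3.5484) ≈ 1.8272 half-lives elapsed in 31 hours.
t½ = 31/1.8272 ≈ 16.966 hours.

17.0 hours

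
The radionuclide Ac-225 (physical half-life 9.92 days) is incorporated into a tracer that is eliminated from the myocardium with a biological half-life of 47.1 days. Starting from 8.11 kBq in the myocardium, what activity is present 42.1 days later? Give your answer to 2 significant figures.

0.23 kBq

1/t_eff = 1/t_phys + 1/t_biol = 1/9.92 + 1/47.1 = 0.12204 per day.
t_eff = 9.92 × 47.1 / (9.92 + 47.1) ≈ 8.1942 days.
Remaining = 8.11 × (1/2)^(42.1/8.1942) = 8.11 × (1/2)^5.1378 ≈ 0.23035 kBq.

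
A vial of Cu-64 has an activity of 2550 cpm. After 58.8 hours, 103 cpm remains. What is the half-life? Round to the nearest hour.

13 hours

A/A₀ = 103/2550 ≈ 0.040392.
n = log₂(24.757) ≈ 4.6298 half-lives elapsed in 58.8 hours.
t½ = 58.8/4.6298 ≈ 12.7 hours.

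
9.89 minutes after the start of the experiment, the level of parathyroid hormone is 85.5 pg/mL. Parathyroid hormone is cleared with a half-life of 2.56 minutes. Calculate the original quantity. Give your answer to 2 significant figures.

1200 pg/mL

Number of half-lives elapsed: n = 9.89/2.56 ≈ 3.8633.
A₀ = A × 2^n = 85.5 × 2^3.8633 = 85.5 × 14.553 ≈ 1244.3 pg/mL.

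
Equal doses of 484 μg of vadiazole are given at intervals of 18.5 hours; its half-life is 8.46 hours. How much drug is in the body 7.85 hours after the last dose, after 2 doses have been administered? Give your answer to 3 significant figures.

310 μg

The 2 doses were given 26.35, 7.85 hours ago.
Total = 484·(1/2)^(26.35/8.46) + 484·(1/2)^(7.85/8.46)
      = 55.878 + 254.4 ≈ 310.28 μg.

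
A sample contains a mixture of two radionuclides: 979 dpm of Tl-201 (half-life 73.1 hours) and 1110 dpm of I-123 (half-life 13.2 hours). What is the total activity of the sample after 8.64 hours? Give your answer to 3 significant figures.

1610 dpm

Tl-201: 979 × (1/2)^(8.64/73.1) = 979 × (1/2)^0.11819 ≈ 901.99 dpm.
I-123: 1110 × (1/2)^(8.64/13.2) = 1110 × (1/2)^0.65455 ≈ 705.16 dpm.
Total = 901.99 + 705.16 ≈ 1607.1 dpm.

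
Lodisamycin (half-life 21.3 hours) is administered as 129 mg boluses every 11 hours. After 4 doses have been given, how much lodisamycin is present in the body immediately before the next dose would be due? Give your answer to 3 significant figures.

The 4 doses were given 44, 33, 22, 11 hours ago.
Total = 129·(1/2)^(44/21.3) + 129·(1/2)^(33/21.3) + 129·(1/2)^(22/21.3) + 129·(1/2)^(11/21.3)
      = 30.814 + 44.076 + 63.047 + 90.184 ≈ 228.12 mg.

228 mg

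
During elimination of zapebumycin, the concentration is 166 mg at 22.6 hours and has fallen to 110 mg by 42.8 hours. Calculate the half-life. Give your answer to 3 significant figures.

34.0 hours

Over Δt = 42.8 − 22.6 = 20.2 hours, the level fell by a factor of 166/110 ≈ 1.5091.
n = log₂(1.5091) ≈ 0.59368 half-lives, so t½ = 20.2/0.59368 ≈ 34.025 hours.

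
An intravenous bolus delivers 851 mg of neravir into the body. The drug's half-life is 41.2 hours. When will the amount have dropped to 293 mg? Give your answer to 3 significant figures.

Fraction remaining = 293/851 ≈ 0.3443.
n = log₂(851/293) = ln(2.9044)/ln 2 ≈ 1.5383 half-lives.
t = n × t½ = 1.5383 × 41.2 ≈ 63.376 hours.

63.4 hours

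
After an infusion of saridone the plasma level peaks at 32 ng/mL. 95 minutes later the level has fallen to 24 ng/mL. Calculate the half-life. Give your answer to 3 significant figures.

229 minutes

A/A₀ = 24/32 ≈ 0.75.
n = log₂(1.3333) ≈ 0.41504 half-lives elapsed in 95 minutes.
t½ = 95/0.41504 ≈ 228.89 minutes.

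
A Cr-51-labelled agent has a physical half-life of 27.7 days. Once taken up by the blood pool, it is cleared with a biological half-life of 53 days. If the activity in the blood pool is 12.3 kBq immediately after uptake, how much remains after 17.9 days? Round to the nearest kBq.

6 kBq

1/t_eff = 1/t_phys + 1/t_biol = 1/27.7 + 1/53 = 0.054969 per day.
t_eff = 27.7 × 53 / (27.7 + 53) ≈ 18.192 days.
Remaining = 12.3 × (1/2)^(17.9/18.192) = 12.3 × (1/2)^0.98395 ≈ 6.2188 kBq.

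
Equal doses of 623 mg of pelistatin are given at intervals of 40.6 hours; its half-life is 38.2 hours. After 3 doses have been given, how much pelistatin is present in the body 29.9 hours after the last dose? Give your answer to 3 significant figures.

618 mg

The 3 doses were given 111.1, 70.5, 29.9 hours ago.
Total = 623·(1/2)^(111.1/38.2) + 623·(1/2)^(70.5/38.2) + 623·(1/2)^(29.9/38.2)
      = 82.981 + 173.35 + 362.13 ≈ 618.46 mg.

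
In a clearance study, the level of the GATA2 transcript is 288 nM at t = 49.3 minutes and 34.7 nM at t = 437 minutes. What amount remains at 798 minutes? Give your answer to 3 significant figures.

4.84 nM

Over Δt = 437 − 49.3 = 387.7 minutes, the level fell by a factor of 288/34.7 ≈ 8.2997.
n = log₂(8.2997) ≈ 3.0531 half-lives, so t½ = 387.7/3.0531 ≈ 126.99 minutes.
From t = 437 to t = 798: 34.7 × (1/2)^((798−437)/126.99) ≈ 4.8368 nM.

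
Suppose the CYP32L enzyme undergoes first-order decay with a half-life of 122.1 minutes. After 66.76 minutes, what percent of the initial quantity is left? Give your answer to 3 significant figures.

n = 66.76/122.1 ≈ 0.54676 half-lives.
Fraction remaining = (1/2)^0.54676 ≈ 0.68455, i.e. 68.455%.

68.5%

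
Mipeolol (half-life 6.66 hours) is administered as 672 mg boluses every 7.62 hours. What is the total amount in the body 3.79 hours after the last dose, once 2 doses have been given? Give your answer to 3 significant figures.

The 2 doses were given 11.41, 3.79 hours ago.
Total = 672·(1/2)^(11.41/6.66) + 672·(1/2)^(3.79/6.66)
      = 204.95 + 452.96 ≈ 657.91 mg.

658 mg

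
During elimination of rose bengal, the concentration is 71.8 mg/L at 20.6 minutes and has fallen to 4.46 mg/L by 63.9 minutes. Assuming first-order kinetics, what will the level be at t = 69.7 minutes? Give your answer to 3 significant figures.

3.07 mg/L

Over Δt = 63.9 − 20.6 = 43.3 minutes, the level fell by a factor of 71.8/4.46 ≈ 16.099.
n = log₂(16.099) ≈ 4.0089 half-lives, so t½ = 43.3/4.0089 ≈ 10.801 minutes.
From t = 63.9 to t = 69.7: 4.46 × (1/2)^((69.7−63.9)/10.801) ≈ 3.0739 mg/L.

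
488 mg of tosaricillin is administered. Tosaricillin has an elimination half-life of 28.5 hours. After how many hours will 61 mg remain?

61/488 = 1/8, so 3 half-lives have elapsed.
t = 3 × 28.5 = 85.5 hours.

85.5 hours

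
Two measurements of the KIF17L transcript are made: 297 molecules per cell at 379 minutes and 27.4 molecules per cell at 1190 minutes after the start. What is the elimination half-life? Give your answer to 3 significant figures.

Over Δt = 1190 − 379 = 811 minutes, the level fell by a factor of 297/27.4 ≈ 10.839.
n = log₂(10.839) ≈ 3.4382 half-lives, so t½ = 811/3.4382 ≈ 235.88 minutes.

236 minutes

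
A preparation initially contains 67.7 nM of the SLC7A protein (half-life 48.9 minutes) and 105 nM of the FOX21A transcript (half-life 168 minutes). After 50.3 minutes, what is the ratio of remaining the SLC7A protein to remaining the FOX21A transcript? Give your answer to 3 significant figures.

SLC7A protein: 67.7 × (1/2)^(50.3/48.9) = 67.7 × (1/2)^1.0286 ≈ 33.185 nM.
FOX21A transcript: 105 × (1/2)^(50.3/168) = 105 × (1/2)^0.2994 ≈ 85.322 nM.
Ratio ≈ 33.185 / 85.322 ≈ 0.38894.

0.389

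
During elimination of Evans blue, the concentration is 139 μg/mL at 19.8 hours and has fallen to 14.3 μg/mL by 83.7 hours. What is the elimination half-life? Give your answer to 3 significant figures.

Over Δt = 83.7 − 19.8 = 63.9 hours, the level fell by a factor of 139/14.3 ≈ 9.7203.
n = log₂(9.7203) ≈ 3.281 half-lives, so t½ = 63.9/3.281 ≈ 19.476 hours.

19.5 hours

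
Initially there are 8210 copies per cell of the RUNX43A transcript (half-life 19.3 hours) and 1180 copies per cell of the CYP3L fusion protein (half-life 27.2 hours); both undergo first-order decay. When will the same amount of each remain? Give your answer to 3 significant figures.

186 hours

Set 8210·(1/2)^(t/19.3) = 1180·(1/2)^(t/27.2).
Taking log₂: log₂(8210/1180) = t·(1/19.3 − 1/27.2).
log₂(6.9576) = 2.7986; 1/19.3 − 1/27.2 = 0.015049.
t = 2.7986 / 0.015049 ≈ 185.97 hours.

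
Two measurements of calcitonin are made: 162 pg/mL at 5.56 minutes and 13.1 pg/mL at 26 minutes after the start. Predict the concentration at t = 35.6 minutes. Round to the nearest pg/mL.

4 pg/mL

Over Δt = 26 − 5.56 = 20.44 minutes, the level fell by a factor of 162/13.1 ≈ 12.366.
n = log₂(12.366) ≈ 3.6284 half-lives, so t½ = 20.44/3.6284 ≈ 5.6334 minutes.
From t = 26 to t = 35.6: 13.1 × (1/2)^((35.6−26)/5.6334) ≈ 4.0205 pg/mL.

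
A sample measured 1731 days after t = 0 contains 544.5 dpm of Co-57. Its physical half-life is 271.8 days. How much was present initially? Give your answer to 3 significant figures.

45000 dpm

Number of half-lives elapsed: n = 1731/271.8 ≈ 6.3687.
A₀ = A × 2^n = 544.5 × 2^6.3687 = 544.5 × 82.633 ≈ 44994 dpm.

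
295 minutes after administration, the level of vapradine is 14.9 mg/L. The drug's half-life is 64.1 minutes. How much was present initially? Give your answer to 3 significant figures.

Number of half-lives elapsed: n = 295/64.1 ≈ 4.6022.
A₀ = A × 2^n = 14.9 × 2^4.6022 = 14.9 × 24.288 ≈ 361.89 mg/L.

362 mg/L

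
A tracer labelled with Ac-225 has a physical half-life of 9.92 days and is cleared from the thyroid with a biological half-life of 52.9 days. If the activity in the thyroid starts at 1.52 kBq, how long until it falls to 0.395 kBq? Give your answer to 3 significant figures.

1/t_eff = 1/t_phys + 1/t_biol = 1/9.92 + 1/52.9 = 0.11971 per day.
t_eff = 9.92 × 52.9 / (9.92 + 52.9) ≈ 8.3535 days.
n = log₂(1.52/0.395) ≈ 1.9441; t = 1.9441 × 8.3535 ≈ 16.24 days.

16.2 days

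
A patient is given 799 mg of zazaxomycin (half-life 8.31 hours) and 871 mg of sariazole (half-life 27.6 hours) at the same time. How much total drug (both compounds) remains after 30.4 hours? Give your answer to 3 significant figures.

469 mg

zazaxomycin: 799 × (1/2)^(30.4/8.31) = 799 × (1/2)^3.6582 ≈ 63.286 mg.
sariazole: 871 × (1/2)^(30.4/27.6) = 871 × (1/2)^1.1014 ≈ 405.93 mg.
Total = 63.286 + 405.93 ≈ 469.21 mg.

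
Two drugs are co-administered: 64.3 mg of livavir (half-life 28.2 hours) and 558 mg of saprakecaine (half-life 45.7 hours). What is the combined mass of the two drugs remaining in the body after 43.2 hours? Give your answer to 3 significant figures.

livavir: 64.3 × (1/2)^(43.2/28.2) = 64.3 × (1/2)^1.5319 ≈ 22.236 mg.
saprakecaine: 558 × (1/2)^(43.2/45.7) = 558 × (1/2)^0.9453 ≈ 289.78 mg.
Total = 22.236 + 289.78 ≈ 312.02 mg.

312 mg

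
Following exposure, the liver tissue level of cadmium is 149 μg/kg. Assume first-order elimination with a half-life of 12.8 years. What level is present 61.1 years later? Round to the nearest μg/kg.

5 μg/kg

Number of half-lives: n = 61.1/12.8 ≈ 4.7734.
Remaining = 149 × (1/2)^4.7734 = 149 × 0.036564 ≈ 5.448 μg/kg.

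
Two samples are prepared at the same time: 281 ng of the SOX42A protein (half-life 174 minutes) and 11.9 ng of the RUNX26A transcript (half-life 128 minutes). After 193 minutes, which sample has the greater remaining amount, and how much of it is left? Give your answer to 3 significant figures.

SOX42A protein, 130 ng

SOX42A protein: 281 × (1/2)^1.1092 ≈ 130.26 ng.
RUNX26A transcript: 11.9 × (1/2)^1.5078 ≈ 4.1846 ng.
SOX42A protein has more remaining, at ≈ 130.26 ng.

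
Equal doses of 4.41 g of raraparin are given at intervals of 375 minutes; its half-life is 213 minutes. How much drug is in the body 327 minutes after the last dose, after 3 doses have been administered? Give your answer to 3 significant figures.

The 3 doses were given 1077, 702, 327 minutes ago.
Total = 4.41·(1/2)^(1077/213) + 4.41·(1/2)^(702/213) + 4.41·(1/2)^(327/213)
      = 0.13253 + 0.44907 + 1.5216 ≈ 2.1032 g.

2.10 g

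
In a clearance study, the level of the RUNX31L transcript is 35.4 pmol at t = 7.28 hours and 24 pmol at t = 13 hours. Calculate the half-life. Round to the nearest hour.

10 hours

Over Δt = 13 − 7.28 = 5.72 hours, the level fell by a factor of 35.4/24 ≈ 1.475.
n = log₂(1.475) ≈ 0.56071 half-lives, so t½ = 5.72/0.56071 ≈ 10.201 hours.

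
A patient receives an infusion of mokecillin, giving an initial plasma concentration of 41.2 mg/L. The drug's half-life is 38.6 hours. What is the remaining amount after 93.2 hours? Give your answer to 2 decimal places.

7.73 mg/L

Number of half-lives: n = 93.2/38.6 ≈ 2.4145.
Remaining = 41.2 × (1/2)^2.4145 = 41.2 × 0.18757 ≈ 7.7278 mg/L.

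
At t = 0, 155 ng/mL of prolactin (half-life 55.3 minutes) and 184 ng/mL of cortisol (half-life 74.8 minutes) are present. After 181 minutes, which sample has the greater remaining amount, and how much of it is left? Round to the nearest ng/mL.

cortisol, 34 ng/mL

prolactin: 155 × (1/2)^3.2731 ≈ 16.034 ng/mL.
cortisol: 184 × (1/2)^2.4198 ≈ 34.387 ng/mL.
Cortisol has more remaining, at ≈ 34.387 ng/mL.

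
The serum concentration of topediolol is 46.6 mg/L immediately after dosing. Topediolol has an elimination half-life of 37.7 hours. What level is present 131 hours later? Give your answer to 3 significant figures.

Number of half-lives: n = 131/37.7 ≈ 3.4748.
Remaining = 46.6 × (1/2)^3.4748 = 46.6 × 0.089946 ≈ 4.1915 mg/L.

4.19 mg/L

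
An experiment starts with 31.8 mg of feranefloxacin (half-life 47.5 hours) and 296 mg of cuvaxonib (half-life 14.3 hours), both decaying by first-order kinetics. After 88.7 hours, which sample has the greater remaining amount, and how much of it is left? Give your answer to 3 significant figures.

feranefloxacin, 8.72 mg

feranefloxacin: 31.8 × (1/2)^1.8674 ≈ 8.7155 mg.
cuvaxonib: 296 × (1/2)^6.2028 ≈ 4.0185 mg.
Feranefloxacin has more remaining, at ≈ 8.7155 mg.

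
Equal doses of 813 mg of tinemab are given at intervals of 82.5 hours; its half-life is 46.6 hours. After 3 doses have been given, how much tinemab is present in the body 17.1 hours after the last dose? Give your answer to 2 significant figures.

870 mg

The 3 doses were given 182.1, 99.6, 17.1 hours ago.
Total = 813·(1/2)^(182.1/46.6) + 813·(1/2)^(99.6/46.6) + 813·(1/2)^(17.1/46.6)
      = 54.169 + 184.79 + 630.42 ≈ 869.38 mg.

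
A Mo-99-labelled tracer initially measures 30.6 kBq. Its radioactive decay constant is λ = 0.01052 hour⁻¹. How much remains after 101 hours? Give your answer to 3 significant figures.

t½ = ln 2 / λ = 0.69315 / 0.01052 ≈ 65.889 hours.
Number of half-lives: n = 101/65.889 ≈ 1.5329.
Remaining = 30.6 × (1/2)^1.5329 = 30.6 × 0.34558 ≈ 10.575 kBq.

10.6 kBq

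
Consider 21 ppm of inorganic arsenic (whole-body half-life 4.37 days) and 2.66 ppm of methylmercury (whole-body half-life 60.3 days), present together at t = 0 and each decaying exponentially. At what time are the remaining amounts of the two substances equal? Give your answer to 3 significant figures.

Set 21·(1/2)^(t/4.37) = 2.66·(1/2)^(t/60.3).
Taking log₂: log₂(21/2.66) = t·(1/4.37 − 1/60.3).
log₂(7.8947) = 2.9809; 1/4.37 − 1/60.3 = 0.21225.
t = 2.9809 / 0.21225 ≈ 14.044 days.

14.0 days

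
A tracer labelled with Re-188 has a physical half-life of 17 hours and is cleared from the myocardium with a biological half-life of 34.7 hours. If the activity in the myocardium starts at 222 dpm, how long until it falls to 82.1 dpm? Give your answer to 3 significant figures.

1/t_eff = 1/t_phys + 1/t_biol = 1/17 + 1/34.7 = 0.087642 per hour.
t_eff = 17 × 34.7 / (17 + 34.7) ≈ 11.41 hours.
n = log₂(222/82.1) ≈ 1.4351; t = 1.4351 × 11.41 ≈ 16.375 hours.

16.4 hours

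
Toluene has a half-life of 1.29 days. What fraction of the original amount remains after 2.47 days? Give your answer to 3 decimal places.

n = 2.47/1.29 ≈ 1.9147 half-lives.
Fraction remaining = (1/2)^1.9147 ≈ 0.26522.

0.265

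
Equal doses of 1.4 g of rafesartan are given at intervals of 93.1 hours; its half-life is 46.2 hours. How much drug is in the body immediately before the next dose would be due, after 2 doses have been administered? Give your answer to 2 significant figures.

The 2 doses were given 186.2, 93.1 hours ago.
Total = 1.4·(1/2)^(186.2/46.2) + 1.4·(1/2)^(93.1/46.2)
      = 0.085681 + 0.34634 ≈ 0.43202 g.

0.43 g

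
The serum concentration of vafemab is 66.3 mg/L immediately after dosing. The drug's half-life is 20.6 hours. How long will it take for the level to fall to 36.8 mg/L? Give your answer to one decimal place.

Fraction remaining = 36.8/66.3 ≈ 0.55505.
n = log₂(66.3/36.8) = ln(1.8016)/ln 2 ≈ 0.8493 half-lives.
t = n × t½ = 0.8493 × 20.6 ≈ 17.496 hours.

17.5 hours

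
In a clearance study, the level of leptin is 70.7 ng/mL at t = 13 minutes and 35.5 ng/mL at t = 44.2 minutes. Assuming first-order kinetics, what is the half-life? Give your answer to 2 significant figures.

Over Δt = 44.2 − 13 = 31.2 minutes, the level fell by a factor of 70.7/35.5 ≈ 1.9915.
n = log₂(1.9915) ≈ 0.99389 half-lives, so t½ = 31.2/0.99389 ≈ 31.392 minutes.

31 minutes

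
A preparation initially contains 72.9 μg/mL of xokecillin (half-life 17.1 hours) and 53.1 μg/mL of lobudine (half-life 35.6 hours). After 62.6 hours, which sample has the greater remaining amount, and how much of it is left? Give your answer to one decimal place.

lobudine, 15.7 μg/mL

xokecillin: 72.9 × (1/2)^3.6608 ≈ 5.7638 μg/mL.
lobudine: 53.1 × (1/2)^1.7584 ≈ 15.695 μg/mL.
Lobudine has more remaining, at ≈ 15.695 μg/mL.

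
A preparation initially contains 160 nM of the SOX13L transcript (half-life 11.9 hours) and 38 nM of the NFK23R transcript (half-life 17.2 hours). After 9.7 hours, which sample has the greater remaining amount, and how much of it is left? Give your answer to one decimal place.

SOX13L transcript: 160 × (1/2)^0.81513 ≈ 90.937 nM.
NFK23R transcript: 38 × (1/2)^0.56395 ≈ 25.705 nM.
SOX13L transcript has more remaining, at ≈ 90.937 nM.

SOX13L transcript, 90.9 nM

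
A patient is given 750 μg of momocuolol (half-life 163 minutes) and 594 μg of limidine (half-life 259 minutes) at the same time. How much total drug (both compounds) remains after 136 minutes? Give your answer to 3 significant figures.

833 μg

momocuolol: 750 × (1/2)^(136/163) = 750 × (1/2)^0.83436 ≈ 420.63 μg.
limidine: 594 × (1/2)^(136/259) = 594 × (1/2)^0.5251 ≈ 412.78 μg.
Total = 420.63 + 412.78 ≈ 833.4 μg.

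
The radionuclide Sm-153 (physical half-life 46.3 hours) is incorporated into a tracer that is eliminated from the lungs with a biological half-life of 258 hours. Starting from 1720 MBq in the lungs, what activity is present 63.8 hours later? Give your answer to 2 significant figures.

1/t_eff = 1/t_phys + 1/t_biol = 1/46.3 + 1/258 = 0.025474 per hour.
t_eff = 46.3 × 258 / (46.3 + 258) ≈ 39.255 hours.
Remaining = 1720 × (1/2)^(63.8/39.255) = 1720 × (1/2)^1.6253 ≈ 557.54 MBq.

560 MBq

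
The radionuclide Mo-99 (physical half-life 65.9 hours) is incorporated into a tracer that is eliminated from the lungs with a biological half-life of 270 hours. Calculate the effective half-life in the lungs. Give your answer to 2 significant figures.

53 hours

1/t_eff = 1/t_phys + 1/t_biol = 1/65.9 + 1/270 = 0.018878 per hour.
t_eff = 65.9 × 270 / (65.9 + 270) ≈ 52.971 hours.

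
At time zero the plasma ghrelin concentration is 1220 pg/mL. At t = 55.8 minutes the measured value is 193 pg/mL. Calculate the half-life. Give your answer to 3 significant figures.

21.0 minutes

A/A₀ = 193/1220 ≈ 0.1582.
n = log₂(6.3212) ≈ 2.6602 half-lives elapsed in 55.8 minutes.
t½ = 55.8/2.6602 ≈ 20.976 minutes.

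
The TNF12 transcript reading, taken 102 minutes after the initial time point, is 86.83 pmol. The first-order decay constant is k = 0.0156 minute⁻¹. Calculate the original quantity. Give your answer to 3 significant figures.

t½ = ln 2 / k = 0.69315 / 0.0156 ≈ 44.433 minutes.
Number of half-lives elapsed: n = 102/44.433 ≈ 2.2956.
A₀ = A × 2^n = 86.83 × 2^2.2956 = 86.83 × 4.9096 ≈ 426.3 pmol.

426 pmol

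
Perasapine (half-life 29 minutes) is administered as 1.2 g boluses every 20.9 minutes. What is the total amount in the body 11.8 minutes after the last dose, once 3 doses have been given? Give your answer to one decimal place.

1.8 g

The 3 doses were given 53.6, 32.7, 11.8 minutes ago.
Total = 1.2·(1/2)^(53.6/29) + 1.2·(1/2)^(32.7/29) + 1.2·(1/2)^(11.8/29)
      = 0.33327 + 0.54922 + 0.90509 ≈ 1.7876 g.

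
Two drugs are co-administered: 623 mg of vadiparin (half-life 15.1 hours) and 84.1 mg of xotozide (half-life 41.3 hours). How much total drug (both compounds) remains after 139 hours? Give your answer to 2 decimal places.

9.21 mg

vadiparin: 623 × (1/2)^(139/15.1) = 623 × (1/2)^9.2053 ≈ 1.0554 mg.
xotozide: 84.1 × (1/2)^(139/41.3) = 84.1 × (1/2)^3.3656 ≈ 8.1591 mg.
Total = 1.0554 + 8.1591 ≈ 9.2145 mg.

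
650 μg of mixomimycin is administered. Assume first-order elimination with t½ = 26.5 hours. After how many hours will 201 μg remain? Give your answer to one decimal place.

44.9 hours

Fraction remaining = 201/650 ≈ 0.30923.
n = log₂(650/201) = ln(3.2338)/ln 2 ≈ 1.6932 half-lives.
t = n × t½ = 1.6932 × 26.5 ≈ 44.871 hours.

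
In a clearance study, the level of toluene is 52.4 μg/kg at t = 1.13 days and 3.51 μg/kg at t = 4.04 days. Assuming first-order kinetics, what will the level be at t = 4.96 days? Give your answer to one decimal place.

1.5 μg/kg

Over Δt = 4.04 − 1.13 = 2.91 days, the level fell by a factor of 52.4/3.51 ≈ 14.929.
n = log₂(14.929) ≈ 3.9 half-lives, so t½ = 2.91/3.9 ≈ 0.74615 days.
From t = 4.04 to t = 4.96: 3.51 × (1/2)^((4.96−4.04)/0.74615) ≈ 1.4933 μg/kg.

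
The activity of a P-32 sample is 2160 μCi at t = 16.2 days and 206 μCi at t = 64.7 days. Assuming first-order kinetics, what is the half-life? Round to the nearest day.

14 days

Over Δt = 64.7 − 16.2 = 48.5 days, the level fell by a factor of 2160/206 ≈ 10.485.
n = log₂(10.485) ≈ 3.3903 half-lives, so t½ = 48.5/3.3903 ≈ 14.305 days.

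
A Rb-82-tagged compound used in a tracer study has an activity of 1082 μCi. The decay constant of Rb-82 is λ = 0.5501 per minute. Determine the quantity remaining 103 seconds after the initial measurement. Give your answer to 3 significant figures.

421 μCi

t½ = ln 2 / λ = 0.69315 / 0.5501 ≈ 1.26 minutes.
Convert the elapsed time: 103 seconds = 1.71667 minutes.
Number of half-lives: n = 1.71667/1.26 ≈ 1.3624.
Remaining = 1082 × (1/2)^1.3624 = 1082 × 0.38894 ≈ 420.83 μCi.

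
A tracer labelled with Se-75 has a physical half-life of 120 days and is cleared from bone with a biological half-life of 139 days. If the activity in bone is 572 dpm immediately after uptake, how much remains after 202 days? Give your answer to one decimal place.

1/t_eff = 1/t_phys + 1/t_biol = 1/120 + 1/139 = 0.015528 per day.
t_eff = 120 × 139 / (120 + 139) ≈ 64.402 days.
Remaining = 572 × (1/2)^(202/64.402) = 572 × (1/2)^3.1366 ≈ 65.042 dpm.

65.0 dpm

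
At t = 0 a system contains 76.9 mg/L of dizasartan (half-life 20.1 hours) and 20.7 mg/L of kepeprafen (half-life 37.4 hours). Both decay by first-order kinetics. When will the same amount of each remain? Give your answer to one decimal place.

82.3 hours

Set 76.9·(1/2)^(t/20.1) = 20.7·(1/2)^(t/37.4).
Taking log₂: log₂(76.9/20.7) = t·(1/20.1 − 1/37.4).
log₂(3.715) = 1.8934; 1/20.1 − 1/37.4 = 0.023013.
t = 1.8934 / 0.023013 ≈ 82.272 hours.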